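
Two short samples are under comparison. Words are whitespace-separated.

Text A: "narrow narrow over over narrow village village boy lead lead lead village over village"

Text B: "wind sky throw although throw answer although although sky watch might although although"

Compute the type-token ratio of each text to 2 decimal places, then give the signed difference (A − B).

-0.18

TTR(A) = 5/14 = 0.36
TTR(B) = 7/13 = 0.54
Difference = 0.36 − 0.54 = -0.18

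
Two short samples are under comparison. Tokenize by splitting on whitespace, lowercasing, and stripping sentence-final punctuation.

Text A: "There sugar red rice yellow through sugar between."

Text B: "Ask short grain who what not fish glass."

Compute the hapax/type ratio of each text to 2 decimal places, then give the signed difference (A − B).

-0.14

A: hapax=6, V=7, ratio=0.86
B: hapax=8, V=8, ratio=1.00
Difference = 0.86 − 1.00 = -0.14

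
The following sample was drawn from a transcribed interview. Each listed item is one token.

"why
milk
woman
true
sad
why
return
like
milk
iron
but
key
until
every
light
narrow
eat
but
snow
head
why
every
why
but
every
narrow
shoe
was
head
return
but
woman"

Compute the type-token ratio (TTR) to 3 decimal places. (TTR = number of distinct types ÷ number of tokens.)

N = 32 tokens, V = 19 types.
TTR = V / N = 19 / 32 = 0.594

0.594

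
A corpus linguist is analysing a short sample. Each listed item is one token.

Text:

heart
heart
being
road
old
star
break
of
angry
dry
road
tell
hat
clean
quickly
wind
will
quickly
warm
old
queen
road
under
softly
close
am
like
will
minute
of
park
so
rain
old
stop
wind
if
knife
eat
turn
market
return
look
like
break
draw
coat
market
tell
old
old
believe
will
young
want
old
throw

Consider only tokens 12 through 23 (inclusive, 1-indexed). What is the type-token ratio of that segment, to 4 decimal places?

0.9167

Segment tokens 12–23: tell, hat, clean, quickly, wind, will, quickly, warm, old, queen, road, under
Segment N = 12, segment V = 11.
TTR = 11 / 12 = 0.9167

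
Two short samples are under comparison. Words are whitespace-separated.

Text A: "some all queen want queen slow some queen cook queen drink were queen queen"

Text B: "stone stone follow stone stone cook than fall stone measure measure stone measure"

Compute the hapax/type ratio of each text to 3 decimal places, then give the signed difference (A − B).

A: hapax=6, V=8, ratio=0.750
B: hapax=4, V=6, ratio=0.667
Difference = 0.750 − 0.667 = 0.083

0.083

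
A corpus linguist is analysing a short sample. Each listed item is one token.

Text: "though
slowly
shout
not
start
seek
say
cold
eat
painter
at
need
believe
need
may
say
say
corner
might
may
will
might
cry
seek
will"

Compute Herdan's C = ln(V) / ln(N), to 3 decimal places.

N = 25, V = 18.
ln(V) = 2.890372, ln(N) = 3.218876
C = 2.890372 / 3.218876 = 0.898

0.898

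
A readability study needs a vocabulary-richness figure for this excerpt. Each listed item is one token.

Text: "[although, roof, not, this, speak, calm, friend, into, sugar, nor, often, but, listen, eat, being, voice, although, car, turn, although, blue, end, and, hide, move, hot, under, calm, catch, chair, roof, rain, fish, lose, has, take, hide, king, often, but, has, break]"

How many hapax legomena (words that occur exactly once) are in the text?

Frequencies: although:3, roof:2, calm:2, often:2, but:2, hide:2, has:2, not:1, this:1, speak:1, friend:1, into:1, sugar:1, nor:1, listen:1, eat:1, being:1, voice:1, car:1, turn:1, … (14 more, each freq 1)
Hapax (freq=1): and, being, blue, break, car, catch, chair, eat, end, fish, friend, hot, into, king, listen, lose, move, nor, not, rain, speak, sugar, take, this, turn, under, voice

27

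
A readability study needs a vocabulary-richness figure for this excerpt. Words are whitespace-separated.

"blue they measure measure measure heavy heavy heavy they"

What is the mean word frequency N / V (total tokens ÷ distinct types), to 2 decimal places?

2.25

N = 9 tokens, V = 4 types.
Mean frequency = N / V = 9 / 4 = 2.25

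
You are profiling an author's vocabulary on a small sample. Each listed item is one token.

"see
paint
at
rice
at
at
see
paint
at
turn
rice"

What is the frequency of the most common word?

Frequencies: at:4, see:2, paint:2, rice:2, turn:1
Most common: 'at' with frequency 4.

4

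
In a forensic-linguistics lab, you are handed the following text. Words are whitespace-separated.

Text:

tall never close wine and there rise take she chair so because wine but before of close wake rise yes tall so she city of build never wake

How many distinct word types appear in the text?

Distinct types: {and, because, before, build, but, chair, city, close, never, of, rise, she, so, take, tall, there, wake, wine, yes}
V = 19

19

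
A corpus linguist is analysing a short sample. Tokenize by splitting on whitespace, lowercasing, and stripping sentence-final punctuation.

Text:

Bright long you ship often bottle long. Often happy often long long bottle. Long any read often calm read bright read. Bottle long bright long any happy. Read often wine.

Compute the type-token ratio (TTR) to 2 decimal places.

0.37

N = 30 tokens, V = 11 types.
TTR = V / N = 11 / 30 = 0.37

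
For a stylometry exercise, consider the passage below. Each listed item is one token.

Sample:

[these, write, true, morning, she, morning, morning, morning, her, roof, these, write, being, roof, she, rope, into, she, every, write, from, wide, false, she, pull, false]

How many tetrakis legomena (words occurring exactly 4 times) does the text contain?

Frequencies: morning:4, she:4, write:3, these:2, roof:2, false:2, true:1, her:1, being:1, rope:1, into:1, every:1, from:1, wide:1, pull:1
Words with frequency 4: morning, she

2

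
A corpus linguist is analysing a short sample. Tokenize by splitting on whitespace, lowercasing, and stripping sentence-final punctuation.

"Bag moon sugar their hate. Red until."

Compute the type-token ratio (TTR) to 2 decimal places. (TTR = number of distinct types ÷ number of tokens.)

N = 7 tokens, V = 7 types.
TTR = V / N = 7 / 7 = 1.00

1.00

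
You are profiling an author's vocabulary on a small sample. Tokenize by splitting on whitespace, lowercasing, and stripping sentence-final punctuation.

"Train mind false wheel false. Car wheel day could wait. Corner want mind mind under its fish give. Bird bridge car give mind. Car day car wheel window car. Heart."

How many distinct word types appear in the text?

18

Distinct types: {bird, bridge, car, corner, could, day, false, fish, give, heart, its, mind, train, under, wait, want, wheel, window}
V = 18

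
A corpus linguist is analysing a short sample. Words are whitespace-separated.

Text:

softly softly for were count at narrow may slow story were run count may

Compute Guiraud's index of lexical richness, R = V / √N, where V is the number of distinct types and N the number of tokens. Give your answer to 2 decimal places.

2.67

N = 14, V = 10.
√N = 3.741657
R = 10 / 3.741657 = 2.67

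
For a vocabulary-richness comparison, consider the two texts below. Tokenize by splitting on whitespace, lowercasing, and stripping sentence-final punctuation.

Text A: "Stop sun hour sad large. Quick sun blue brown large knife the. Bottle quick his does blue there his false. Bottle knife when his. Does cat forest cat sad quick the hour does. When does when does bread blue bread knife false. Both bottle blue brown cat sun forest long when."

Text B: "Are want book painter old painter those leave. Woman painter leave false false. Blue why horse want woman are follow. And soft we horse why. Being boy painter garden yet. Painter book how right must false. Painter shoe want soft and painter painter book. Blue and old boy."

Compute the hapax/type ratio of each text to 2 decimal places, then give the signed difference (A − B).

A: hapax=4, V=21, ratio=0.19
B: hapax=10, V=24, ratio=0.42
Difference = 0.19 − 0.42 = -0.23

-0.23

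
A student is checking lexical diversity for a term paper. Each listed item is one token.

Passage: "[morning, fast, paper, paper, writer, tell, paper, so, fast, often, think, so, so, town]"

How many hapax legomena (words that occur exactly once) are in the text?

6

Frequencies: paper:3, so:3, fast:2, morning:1, writer:1, tell:1, often:1, think:1, town:1
Hapax (freq=1): morning, often, tell, think, town, writer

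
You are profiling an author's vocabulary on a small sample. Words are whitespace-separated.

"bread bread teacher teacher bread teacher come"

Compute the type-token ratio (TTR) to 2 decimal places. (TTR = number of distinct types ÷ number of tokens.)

N = 7 tokens, V = 3 types.
TTR = V / N = 3 / 7 = 0.43

0.43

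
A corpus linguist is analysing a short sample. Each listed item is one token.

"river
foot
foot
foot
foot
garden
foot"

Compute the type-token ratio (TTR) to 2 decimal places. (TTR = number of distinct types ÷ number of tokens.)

0.43

N = 7 tokens, V = 3 types.
TTR = V / N = 3 / 7 = 0.43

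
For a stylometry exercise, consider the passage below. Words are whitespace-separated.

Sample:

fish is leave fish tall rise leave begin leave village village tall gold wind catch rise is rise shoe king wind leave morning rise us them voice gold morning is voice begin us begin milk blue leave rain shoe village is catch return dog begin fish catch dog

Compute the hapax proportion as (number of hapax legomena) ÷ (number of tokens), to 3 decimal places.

Frequencies: leave:5, is:4, rise:4, begin:4, fish:3, village:3, catch:3, tall:2, gold:2, wind:2, shoe:2, morning:2, us:2, voice:2, dog:2, king:1, them:1, milk:1, blue:1, rain:1, … (1 more, each freq 1)
Hapax count = 6; token count = 48.
Ratio = 6 / 48 = 0.125

0.125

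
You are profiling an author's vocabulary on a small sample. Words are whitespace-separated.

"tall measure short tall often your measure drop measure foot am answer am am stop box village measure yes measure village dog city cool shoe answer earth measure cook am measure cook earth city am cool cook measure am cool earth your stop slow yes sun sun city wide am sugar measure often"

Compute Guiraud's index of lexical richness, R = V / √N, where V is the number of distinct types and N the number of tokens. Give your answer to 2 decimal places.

3.16

N = 53, V = 23.
√N = 7.280110
R = 23 / 7.280110 = 3.16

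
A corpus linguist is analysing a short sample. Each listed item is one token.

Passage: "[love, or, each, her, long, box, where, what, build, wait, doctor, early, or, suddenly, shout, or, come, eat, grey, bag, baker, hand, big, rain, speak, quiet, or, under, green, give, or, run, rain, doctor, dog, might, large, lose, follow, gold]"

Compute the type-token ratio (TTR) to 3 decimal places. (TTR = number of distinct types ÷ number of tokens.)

0.850

N = 40 tokens, V = 34 types.
TTR = V / N = 34 / 40 = 0.850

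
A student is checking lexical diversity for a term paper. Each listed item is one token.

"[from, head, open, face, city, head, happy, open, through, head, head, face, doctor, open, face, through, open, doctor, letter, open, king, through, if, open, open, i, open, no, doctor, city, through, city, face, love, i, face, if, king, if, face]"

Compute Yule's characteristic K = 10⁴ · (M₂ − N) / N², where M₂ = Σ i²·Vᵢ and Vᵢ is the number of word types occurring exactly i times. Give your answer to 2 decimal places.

825.00

Frequencies: open:8, face:6, head:4, through:4, city:3, doctor:3, if:3, king:2, i:2, from:1, happy:1, letter:1, no:1, love:1
N = 40. Frequency spectrum: V_1=5, V_2=2, V_3=3, V_4=2, V_6=1, V_8=1
M₂ = 1²·5 + 2²·2 + 3²·3 + 4²·2 + 6²·1 + 8²·1 = 172
K = 10000 × (172 − 40) / 40² = 825.00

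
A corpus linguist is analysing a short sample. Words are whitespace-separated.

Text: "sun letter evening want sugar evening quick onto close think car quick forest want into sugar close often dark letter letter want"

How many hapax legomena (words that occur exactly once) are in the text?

8

Frequencies: letter:3, want:3, evening:2, sugar:2, quick:2, close:2, sun:1, onto:1, think:1, car:1, forest:1, into:1, often:1, dark:1
Hapax (freq=1): car, dark, forest, into, often, onto, sun, think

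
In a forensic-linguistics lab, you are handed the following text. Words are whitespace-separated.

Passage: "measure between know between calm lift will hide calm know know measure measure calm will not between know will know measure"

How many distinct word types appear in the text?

Distinct types: {between, calm, hide, know, lift, measure, not, will}
V = 8

8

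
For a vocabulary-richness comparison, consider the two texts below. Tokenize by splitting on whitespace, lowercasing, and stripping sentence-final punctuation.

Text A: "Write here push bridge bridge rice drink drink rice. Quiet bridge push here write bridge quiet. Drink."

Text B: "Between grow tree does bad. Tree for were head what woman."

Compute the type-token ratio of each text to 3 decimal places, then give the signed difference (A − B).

-0.497

TTR(A) = 7/17 = 0.412
TTR(B) = 10/11 = 0.909
Difference = 0.412 − 0.909 = -0.497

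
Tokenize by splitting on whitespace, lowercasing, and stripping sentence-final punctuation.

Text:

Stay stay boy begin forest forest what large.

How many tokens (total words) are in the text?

8

Tokens: stay, stay, boy, begin, forest, forest, what, large
N = 8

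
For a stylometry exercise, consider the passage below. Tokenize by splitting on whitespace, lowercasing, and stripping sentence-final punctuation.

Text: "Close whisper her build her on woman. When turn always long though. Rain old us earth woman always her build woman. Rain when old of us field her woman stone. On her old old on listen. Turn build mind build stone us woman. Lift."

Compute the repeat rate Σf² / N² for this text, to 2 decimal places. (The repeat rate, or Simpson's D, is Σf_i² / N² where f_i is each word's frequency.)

Frequencies: her:5, woman:5, build:4, old:4, on:3, us:3, when:2, turn:2, always:2, rain:2, stone:2, close:1, whisper:1, long:1, though:1, earth:1, of:1, field:1, listen:1, mind:1, … (1 more, each freq 1)
Σf² = 130; N² = 1936
Repeat rate = 130 / 1936 = 0.07

0.07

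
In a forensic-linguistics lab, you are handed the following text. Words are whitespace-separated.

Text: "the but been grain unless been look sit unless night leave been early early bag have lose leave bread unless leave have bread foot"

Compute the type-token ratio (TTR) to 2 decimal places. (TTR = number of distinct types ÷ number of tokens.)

0.63

N = 24 tokens, V = 15 types.
TTR = V / N = 15 / 24 = 0.63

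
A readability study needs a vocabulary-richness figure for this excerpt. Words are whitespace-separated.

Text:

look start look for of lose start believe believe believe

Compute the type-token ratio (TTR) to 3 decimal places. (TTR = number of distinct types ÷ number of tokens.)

0.600

N = 10 tokens, V = 6 types.
TTR = V / N = 6 / 10 = 0.600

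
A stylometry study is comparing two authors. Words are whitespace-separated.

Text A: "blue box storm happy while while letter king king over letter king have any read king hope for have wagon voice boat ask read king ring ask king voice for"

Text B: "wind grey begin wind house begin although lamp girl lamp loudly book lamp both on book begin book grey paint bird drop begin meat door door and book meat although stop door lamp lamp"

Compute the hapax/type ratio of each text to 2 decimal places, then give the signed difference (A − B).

A: hapax=10, V=18, ratio=0.56
B: hapax=10, V=18, ratio=0.56
Difference = 0.56 − 0.56 = 0.00

0.00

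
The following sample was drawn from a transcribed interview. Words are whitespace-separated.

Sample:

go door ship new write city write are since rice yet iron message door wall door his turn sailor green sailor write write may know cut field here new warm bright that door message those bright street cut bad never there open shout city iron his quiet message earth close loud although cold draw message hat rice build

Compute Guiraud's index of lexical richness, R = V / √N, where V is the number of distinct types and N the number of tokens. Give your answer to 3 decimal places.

N = 58, V = 41.
√N = 7.615773
R = 41 / 7.615773 = 5.384

5.384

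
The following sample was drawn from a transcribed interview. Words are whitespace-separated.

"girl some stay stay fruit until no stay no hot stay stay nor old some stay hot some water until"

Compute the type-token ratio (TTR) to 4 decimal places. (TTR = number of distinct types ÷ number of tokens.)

0.5000

N = 20 tokens, V = 10 types.
TTR = V / N = 10 / 20 = 0.5000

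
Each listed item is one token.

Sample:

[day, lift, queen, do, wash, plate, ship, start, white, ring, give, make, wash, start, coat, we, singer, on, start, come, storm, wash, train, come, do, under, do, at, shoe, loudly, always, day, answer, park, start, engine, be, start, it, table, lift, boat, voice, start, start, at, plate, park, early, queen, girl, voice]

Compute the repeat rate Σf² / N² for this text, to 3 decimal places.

Frequencies: start:7, do:3, wash:3, day:2, lift:2, queen:2, plate:2, come:2, at:2, park:2, voice:2, ship:1, white:1, ring:1, give:1, make:1, coat:1, we:1, singer:1, on:1, … (14 more, each freq 1)
Σf² = 122; N² = 2704
Repeat rate = 122 / 2704 = 0.045

0.045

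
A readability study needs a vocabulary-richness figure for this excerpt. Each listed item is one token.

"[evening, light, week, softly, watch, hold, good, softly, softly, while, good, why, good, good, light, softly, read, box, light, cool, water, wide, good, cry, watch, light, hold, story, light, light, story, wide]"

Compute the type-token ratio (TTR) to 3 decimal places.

0.500

N = 32 tokens, V = 16 types.
TTR = V / N = 16 / 32 = 0.500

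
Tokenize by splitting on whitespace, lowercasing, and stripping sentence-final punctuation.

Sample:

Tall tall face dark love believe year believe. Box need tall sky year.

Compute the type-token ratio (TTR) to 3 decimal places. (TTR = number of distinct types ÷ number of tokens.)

0.692

N = 13 tokens, V = 9 types.
TTR = V / N = 9 / 13 = 0.692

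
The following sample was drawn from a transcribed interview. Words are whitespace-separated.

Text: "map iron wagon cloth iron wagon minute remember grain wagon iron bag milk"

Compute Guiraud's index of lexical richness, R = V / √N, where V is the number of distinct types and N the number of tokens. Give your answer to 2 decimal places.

2.50

N = 13, V = 9.
√N = 3.605551
R = 9 / 3.605551 = 2.50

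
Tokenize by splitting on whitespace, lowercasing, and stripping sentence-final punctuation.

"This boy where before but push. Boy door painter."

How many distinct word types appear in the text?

Distinct types: {before, boy, but, door, painter, push, this, where}
V = 8

8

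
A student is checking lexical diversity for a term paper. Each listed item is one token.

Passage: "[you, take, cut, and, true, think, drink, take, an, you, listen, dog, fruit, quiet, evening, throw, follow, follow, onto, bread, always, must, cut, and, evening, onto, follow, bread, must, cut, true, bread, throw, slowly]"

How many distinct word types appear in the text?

20

Distinct types: {always, an, and, bread, cut, dog, drink, evening, follow, fruit, listen, must, onto, quiet, slowly, take, think, throw, true, you}
V = 20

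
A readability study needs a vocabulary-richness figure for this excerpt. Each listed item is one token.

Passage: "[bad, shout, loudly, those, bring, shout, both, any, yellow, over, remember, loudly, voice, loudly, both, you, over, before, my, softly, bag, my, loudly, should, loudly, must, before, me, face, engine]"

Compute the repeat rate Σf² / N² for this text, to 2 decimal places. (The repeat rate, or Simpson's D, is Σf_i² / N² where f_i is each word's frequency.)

0.07

Frequencies: loudly:5, shout:2, both:2, over:2, before:2, my:2, bad:1, those:1, bring:1, any:1, yellow:1, remember:1, voice:1, you:1, softly:1, bag:1, should:1, must:1, me:1, face:1, … (1 more, each freq 1)
Σf² = 60; N² = 900
Repeat rate = 60 / 900 = 0.07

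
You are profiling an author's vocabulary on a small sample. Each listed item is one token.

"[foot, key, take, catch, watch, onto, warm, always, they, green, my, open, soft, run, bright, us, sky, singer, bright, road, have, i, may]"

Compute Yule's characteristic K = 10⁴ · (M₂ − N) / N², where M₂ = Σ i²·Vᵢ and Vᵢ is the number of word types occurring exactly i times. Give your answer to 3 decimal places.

37.807

Frequencies: bright:2, foot:1, key:1, take:1, catch:1, watch:1, onto:1, warm:1, always:1, they:1, green:1, my:1, open:1, soft:1, run:1, us:1, sky:1, singer:1, road:1, have:1, … (2 more, each freq 1)
N = 23. Frequency spectrum: V_1=21, V_2=1
M₂ = 1²·21 + 2²·1 = 25
K = 10000 × (25 − 23) / 23² = 37.807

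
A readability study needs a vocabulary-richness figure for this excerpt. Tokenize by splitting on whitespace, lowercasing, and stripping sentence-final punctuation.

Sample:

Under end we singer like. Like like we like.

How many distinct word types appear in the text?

5

Distinct types: {end, like, singer, under, we}
V = 5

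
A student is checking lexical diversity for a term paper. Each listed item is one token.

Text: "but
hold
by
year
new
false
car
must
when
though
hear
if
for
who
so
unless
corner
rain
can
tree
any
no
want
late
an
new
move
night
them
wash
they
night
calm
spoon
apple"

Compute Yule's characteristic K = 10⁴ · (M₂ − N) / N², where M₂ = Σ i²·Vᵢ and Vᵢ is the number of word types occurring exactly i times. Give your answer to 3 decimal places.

32.653

Frequencies: new:2, night:2, but:1, hold:1, by:1, year:1, false:1, car:1, must:1, when:1, though:1, hear:1, if:1, for:1, who:1, so:1, unless:1, corner:1, rain:1, can:1, … (13 more, each freq 1)
N = 35. Frequency spectrum: V_1=31, V_2=2
M₂ = 1²·31 + 2²·2 = 39
K = 10000 × (39 − 35) / 35² = 32.653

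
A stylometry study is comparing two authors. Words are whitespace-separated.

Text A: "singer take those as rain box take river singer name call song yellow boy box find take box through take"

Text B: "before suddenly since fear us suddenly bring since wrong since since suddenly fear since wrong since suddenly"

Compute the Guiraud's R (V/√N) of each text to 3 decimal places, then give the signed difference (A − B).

A: V=14, N=20, R=3.130
B: V=7, N=17, R=1.698
Difference = 3.130 − 1.698 = 1.432

1.432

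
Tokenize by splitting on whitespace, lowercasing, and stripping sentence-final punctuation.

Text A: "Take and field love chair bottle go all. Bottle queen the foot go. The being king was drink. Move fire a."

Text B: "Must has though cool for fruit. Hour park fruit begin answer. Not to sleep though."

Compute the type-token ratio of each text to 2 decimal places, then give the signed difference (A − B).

TTR(A) = 18/21 = 0.86
TTR(B) = 13/15 = 0.87
Difference = 0.86 − 0.87 = -0.01

-0.01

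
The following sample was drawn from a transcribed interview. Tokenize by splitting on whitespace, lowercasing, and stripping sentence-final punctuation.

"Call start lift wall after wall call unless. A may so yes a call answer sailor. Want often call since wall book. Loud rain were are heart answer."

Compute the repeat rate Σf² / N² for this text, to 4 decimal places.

0.0638

Frequencies: call:4, wall:3, a:2, answer:2, start:1, lift:1, after:1, unless:1, may:1, so:1, yes:1, sailor:1, want:1, often:1, since:1, book:1, loud:1, rain:1, were:1, are:1, … (1 more, each freq 1)
Σf² = 50; N² = 784
Repeat rate = 50 / 784 = 0.0638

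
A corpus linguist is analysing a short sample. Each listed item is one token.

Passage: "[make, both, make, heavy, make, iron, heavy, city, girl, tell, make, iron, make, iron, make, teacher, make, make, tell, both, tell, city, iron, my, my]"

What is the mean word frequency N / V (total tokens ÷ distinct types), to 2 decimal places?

N = 25 tokens, V = 9 types.
Mean frequency = N / V = 25 / 9 = 2.78

2.78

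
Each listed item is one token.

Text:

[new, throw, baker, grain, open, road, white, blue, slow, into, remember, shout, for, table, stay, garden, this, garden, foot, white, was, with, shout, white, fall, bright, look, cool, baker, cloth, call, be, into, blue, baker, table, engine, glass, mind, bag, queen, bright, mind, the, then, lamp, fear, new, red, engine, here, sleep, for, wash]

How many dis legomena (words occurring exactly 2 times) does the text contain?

10

Frequencies: baker:3, white:3, new:2, blue:2, into:2, shout:2, for:2, table:2, garden:2, bright:2, engine:2, mind:2, throw:1, grain:1, open:1, road:1, slow:1, remember:1, stay:1, this:1, … (20 more, each freq 1)
Words with frequency 2: blue, bright, engine, for, garden, into, mind, new, shout, table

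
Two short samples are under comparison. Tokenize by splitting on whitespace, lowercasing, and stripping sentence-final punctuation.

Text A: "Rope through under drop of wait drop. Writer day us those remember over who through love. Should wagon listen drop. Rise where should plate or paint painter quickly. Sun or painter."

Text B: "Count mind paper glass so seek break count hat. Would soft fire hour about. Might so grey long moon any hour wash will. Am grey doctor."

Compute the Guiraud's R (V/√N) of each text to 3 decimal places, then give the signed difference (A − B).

0.175

A: V=25, N=31, R=4.490
B: V=22, N=26, R=4.315
Difference = 4.490 − 4.315 = 0.175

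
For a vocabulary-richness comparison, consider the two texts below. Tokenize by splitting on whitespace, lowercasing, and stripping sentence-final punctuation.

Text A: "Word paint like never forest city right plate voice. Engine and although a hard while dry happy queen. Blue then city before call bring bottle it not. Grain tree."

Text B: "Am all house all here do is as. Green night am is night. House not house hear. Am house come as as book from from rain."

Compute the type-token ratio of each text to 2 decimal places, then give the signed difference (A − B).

0.39

TTR(A) = 28/29 = 0.97
TTR(B) = 15/26 = 0.58
Difference = 0.97 − 0.58 = 0.39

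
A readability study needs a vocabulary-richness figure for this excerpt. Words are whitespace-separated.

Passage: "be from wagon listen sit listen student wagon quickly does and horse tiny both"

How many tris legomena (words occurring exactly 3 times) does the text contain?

Frequencies: wagon:2, listen:2, be:1, from:1, sit:1, student:1, quickly:1, does:1, and:1, horse:1, tiny:1, both:1
Words with frequency 3: (none)

0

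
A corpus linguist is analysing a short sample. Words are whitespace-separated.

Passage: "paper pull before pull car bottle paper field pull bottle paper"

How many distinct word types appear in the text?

6

Distinct types: {before, bottle, car, field, paper, pull}
V = 6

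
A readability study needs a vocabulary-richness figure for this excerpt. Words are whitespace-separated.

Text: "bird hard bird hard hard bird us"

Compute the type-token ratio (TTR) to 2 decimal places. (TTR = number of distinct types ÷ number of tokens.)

0.43

N = 7 tokens, V = 3 types.
TTR = V / N = 3 / 7 = 0.43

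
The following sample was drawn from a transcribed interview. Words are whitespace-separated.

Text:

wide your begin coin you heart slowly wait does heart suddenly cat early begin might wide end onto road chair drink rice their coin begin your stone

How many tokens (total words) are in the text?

27

Tokens: wide, your, begin, coin, you, heart, slowly, wait, does, heart, suddenly, cat, early, begin, might, wide, end, onto, road, chair, drink, rice, their, coin, begin, your, stone
N = 27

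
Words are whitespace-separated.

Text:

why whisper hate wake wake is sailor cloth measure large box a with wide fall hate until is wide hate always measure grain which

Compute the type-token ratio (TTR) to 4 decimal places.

0.7500

N = 24 tokens, V = 18 types.
TTR = V / N = 18 / 24 = 0.7500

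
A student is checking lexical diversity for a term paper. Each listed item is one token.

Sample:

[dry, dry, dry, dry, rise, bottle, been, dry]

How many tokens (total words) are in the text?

8

Tokens: dry, dry, dry, dry, rise, bottle, been, dry
N = 8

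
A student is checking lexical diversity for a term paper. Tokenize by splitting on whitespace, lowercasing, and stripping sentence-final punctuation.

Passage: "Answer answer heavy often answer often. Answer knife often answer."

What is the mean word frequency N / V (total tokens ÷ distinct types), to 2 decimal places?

N = 10 tokens, V = 4 types.
Mean frequency = N / V = 10 / 4 = 2.50

2.50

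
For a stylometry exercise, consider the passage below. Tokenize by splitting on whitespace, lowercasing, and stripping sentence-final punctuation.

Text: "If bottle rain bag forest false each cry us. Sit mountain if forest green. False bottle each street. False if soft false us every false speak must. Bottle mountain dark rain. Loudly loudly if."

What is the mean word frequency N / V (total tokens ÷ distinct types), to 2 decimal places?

1.79

N = 34 tokens, V = 19 types.
Mean frequency = N / V = 34 / 19 = 1.79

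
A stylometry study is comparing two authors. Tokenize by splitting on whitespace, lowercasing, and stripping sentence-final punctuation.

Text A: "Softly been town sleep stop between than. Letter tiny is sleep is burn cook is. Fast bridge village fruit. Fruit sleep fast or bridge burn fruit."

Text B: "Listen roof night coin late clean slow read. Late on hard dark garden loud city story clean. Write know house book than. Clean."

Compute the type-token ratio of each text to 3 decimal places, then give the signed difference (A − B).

-0.216

TTR(A) = 17/26 = 0.654
TTR(B) = 20/23 = 0.870
Difference = 0.654 − 0.870 = -0.216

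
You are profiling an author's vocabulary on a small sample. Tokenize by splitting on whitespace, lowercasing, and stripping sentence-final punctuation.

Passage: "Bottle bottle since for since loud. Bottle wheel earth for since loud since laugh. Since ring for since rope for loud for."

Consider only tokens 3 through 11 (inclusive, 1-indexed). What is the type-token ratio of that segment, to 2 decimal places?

0.67

Segment tokens 3–11: since, for, since, loud, bottle, wheel, earth, for, since
Segment N = 9, segment V = 6.
TTR = 6 / 9 = 0.67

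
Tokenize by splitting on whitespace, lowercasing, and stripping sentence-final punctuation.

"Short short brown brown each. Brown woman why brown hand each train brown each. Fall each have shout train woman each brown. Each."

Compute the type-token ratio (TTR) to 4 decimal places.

N = 23 tokens, V = 10 types.
TTR = V / N = 10 / 23 = 0.4348

0.4348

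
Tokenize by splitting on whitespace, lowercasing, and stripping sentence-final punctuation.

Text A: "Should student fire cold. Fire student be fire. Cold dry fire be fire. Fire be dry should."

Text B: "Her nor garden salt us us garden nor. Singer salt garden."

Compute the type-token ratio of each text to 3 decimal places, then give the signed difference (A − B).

TTR(A) = 6/17 = 0.353
TTR(B) = 6/11 = 0.545
Difference = 0.353 − 0.545 = -0.192

-0.192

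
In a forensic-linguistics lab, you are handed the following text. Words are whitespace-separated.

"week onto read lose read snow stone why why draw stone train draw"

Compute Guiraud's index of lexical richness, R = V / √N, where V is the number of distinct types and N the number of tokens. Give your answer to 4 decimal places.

2.4962

N = 13, V = 9.
√N = 3.605551
R = 9 / 3.605551 = 2.4962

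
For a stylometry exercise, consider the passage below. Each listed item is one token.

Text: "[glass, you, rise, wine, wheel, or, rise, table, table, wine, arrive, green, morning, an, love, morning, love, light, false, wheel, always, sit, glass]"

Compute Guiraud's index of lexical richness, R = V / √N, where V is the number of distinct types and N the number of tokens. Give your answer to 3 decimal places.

N = 23, V = 16.
√N = 4.795832
R = 16 / 4.795832 = 3.336

3.336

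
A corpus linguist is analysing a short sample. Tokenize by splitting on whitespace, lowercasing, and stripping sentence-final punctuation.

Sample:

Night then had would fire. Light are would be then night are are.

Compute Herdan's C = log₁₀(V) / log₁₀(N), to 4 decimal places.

N = 13, V = 8.
log₁₀(V) = 0.903090, log₁₀(N) = 1.113943
C = 0.903090 / 1.113943 = 0.8107

0.8107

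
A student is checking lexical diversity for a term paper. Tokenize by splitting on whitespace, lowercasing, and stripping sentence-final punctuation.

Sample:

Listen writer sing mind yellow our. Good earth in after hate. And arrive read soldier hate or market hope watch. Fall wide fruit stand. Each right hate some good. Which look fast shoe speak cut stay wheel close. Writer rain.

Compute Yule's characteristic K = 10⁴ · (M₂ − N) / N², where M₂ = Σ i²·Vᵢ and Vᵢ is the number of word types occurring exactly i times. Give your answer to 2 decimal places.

Frequencies: hate:3, writer:2, good:2, listen:1, sing:1, mind:1, yellow:1, our:1, earth:1, in:1, after:1, and:1, arrive:1, read:1, soldier:1, or:1, market:1, hope:1, watch:1, fall:1, … (16 more, each freq 1)
N = 40. Frequency spectrum: V_1=33, V_2=2, V_3=1
M₂ = 1²·33 + 2²·2 + 3²·1 = 50
K = 10000 × (50 − 40) / 40² = 62.50

62.50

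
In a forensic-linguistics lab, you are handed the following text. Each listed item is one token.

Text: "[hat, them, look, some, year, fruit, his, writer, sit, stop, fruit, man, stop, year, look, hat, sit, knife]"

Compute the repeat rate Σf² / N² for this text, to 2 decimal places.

Frequencies: hat:2, look:2, year:2, fruit:2, sit:2, stop:2, them:1, some:1, his:1, writer:1, man:1, knife:1
Σf² = 30; N² = 324
Repeat rate = 30 / 324 = 0.09

0.09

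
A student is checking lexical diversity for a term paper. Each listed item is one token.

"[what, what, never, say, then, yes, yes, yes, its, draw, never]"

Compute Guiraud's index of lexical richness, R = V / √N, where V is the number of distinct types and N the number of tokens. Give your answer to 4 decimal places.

2.1106

N = 11, V = 7.
√N = 3.316625
R = 7 / 3.316625 = 2.1106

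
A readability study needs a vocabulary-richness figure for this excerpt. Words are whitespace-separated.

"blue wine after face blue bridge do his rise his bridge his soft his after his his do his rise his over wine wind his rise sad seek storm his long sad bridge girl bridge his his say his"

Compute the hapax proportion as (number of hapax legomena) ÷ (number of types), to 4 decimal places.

Frequencies: his:13, bridge:4, rise:3, blue:2, wine:2, after:2, do:2, sad:2, face:1, soft:1, over:1, wind:1, seek:1, storm:1, long:1, girl:1, say:1
Hapax count = 9; type count = 17.
Ratio = 9 / 17 = 0.5294

0.5294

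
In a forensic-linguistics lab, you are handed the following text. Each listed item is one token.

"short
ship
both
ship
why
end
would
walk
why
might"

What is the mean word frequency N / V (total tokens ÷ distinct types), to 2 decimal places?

N = 10 tokens, V = 8 types.
Mean frequency = N / V = 10 / 8 = 1.25

1.25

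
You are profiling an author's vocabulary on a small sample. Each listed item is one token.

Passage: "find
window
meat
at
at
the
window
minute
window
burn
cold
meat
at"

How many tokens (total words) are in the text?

13

Tokens: find, window, meat, at, at, the, window, minute, window, burn, cold, meat, at
N = 13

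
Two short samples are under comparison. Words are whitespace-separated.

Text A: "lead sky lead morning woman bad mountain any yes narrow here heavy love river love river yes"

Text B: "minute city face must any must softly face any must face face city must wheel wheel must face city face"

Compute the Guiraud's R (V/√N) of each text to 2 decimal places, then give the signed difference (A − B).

1.58

A: V=13, N=17, R=3.15
B: V=7, N=20, R=1.57
Difference = 3.15 − 1.57 = 1.58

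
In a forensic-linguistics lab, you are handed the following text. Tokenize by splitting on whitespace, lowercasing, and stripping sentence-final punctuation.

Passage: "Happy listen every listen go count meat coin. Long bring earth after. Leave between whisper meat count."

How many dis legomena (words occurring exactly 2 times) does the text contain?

Frequencies: listen:2, count:2, meat:2, happy:1, every:1, go:1, coin:1, long:1, bring:1, earth:1, after:1, leave:1, between:1, whisper:1
Words with frequency 2: count, listen, meat

3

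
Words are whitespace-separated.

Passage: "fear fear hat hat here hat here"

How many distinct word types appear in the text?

3

Distinct types: {fear, hat, here}
V = 3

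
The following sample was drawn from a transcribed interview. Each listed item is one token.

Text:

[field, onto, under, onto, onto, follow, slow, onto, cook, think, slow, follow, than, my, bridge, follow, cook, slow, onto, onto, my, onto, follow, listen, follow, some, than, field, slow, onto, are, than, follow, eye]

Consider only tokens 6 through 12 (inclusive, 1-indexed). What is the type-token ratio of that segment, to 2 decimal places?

0.71

Segment tokens 6–12: follow, slow, onto, cook, think, slow, follow
Segment N = 7, segment V = 5.
TTR = 5 / 7 = 0.71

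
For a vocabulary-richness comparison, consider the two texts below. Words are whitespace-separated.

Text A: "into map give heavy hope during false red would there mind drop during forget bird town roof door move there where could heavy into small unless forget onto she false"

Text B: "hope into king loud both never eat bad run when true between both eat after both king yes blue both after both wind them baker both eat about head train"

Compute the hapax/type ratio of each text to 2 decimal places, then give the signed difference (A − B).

-0.06

A: hapax=18, V=24, ratio=0.75
B: hapax=17, V=21, ratio=0.81
Difference = 0.75 − 0.81 = -0.06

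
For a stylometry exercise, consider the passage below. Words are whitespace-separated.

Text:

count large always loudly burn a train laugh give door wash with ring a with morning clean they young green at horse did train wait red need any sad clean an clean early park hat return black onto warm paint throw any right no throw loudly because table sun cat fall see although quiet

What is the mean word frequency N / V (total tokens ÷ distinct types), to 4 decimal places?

N = 54 tokens, V = 46 types.
Mean frequency = N / V = 54 / 46 = 1.1739

1.1739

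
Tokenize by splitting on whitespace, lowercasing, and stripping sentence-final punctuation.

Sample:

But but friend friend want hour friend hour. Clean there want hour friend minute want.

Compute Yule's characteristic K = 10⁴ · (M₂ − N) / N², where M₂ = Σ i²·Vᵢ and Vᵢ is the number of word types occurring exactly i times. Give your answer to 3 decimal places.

1155.556

Frequencies: friend:4, want:3, hour:3, but:2, clean:1, there:1, minute:1
N = 15. Frequency spectrum: V_1=3, V_2=1, V_3=2, V_4=1
M₂ = 1²·3 + 2²·1 + 3²·2 + 4²·1 = 41
K = 10000 × (41 − 15) / 15² = 1155.556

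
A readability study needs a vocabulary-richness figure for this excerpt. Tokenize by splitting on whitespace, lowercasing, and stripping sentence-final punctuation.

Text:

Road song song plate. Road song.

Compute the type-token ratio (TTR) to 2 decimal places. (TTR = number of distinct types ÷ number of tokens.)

N = 6 tokens, V = 3 types.
TTR = V / N = 3 / 6 = 0.50

0.50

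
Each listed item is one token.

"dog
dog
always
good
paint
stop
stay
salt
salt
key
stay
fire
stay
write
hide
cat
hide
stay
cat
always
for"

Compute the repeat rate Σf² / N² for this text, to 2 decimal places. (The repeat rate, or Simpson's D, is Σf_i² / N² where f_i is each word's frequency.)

Frequencies: stay:4, dog:2, always:2, salt:2, hide:2, cat:2, good:1, paint:1, stop:1, key:1, fire:1, write:1, for:1
Σf² = 43; N² = 441
Repeat rate = 43 / 441 = 0.10

0.10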